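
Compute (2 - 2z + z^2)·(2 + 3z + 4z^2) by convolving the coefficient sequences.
Ascending coefficients: a = [2, -2, 1], b = [2, 3, 4]. c[0] = 2×2 = 4; c[1] = 2×3 + -2×2 = 2; c[2] = 2×4 + -2×3 + 1×2 = 4; c[3] = -2×4 + 1×3 = -5; c[4] = 1×4 = 4. Result coefficients: [4, 2, 4, -5, 4] → 4 + 2z + 4z^2 - 5z^3 + 4z^4

4 + 2z + 4z^2 - 5z^3 + 4z^4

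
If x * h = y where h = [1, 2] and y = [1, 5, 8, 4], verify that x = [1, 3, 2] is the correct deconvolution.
Forward-compute [1, 3, 2] * [1, 2]: y[0] = 1×1 = 1; y[1] = 1×2 + 3×1 = 5; y[2] = 3×2 + 2×1 = 8; y[3] = 2×2 = 4 → [1, 5, 8, 4]. Matches given y = [1, 5, 8, 4], so verified.

Verified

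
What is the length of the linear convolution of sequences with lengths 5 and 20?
Linear/full convolution length: m + n - 1 = 5 + 20 - 1 = 24

24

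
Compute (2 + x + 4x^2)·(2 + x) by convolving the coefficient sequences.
Ascending coefficients: a = [2, 1, 4], b = [2, 1]. c[0] = 2×2 = 4; c[1] = 2×1 + 1×2 = 4; c[2] = 1×1 + 4×2 = 9; c[3] = 4×1 = 4. Result coefficients: [4, 4, 9, 4] → 4 + 4x + 9x^2 + 4x^3

4 + 4x + 9x^2 + 4x^3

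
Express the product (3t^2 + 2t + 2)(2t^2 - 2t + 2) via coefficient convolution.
Ascending coefficients: a = [2, 2, 3], b = [2, -2, 2]. c[0] = 2×2 = 4; c[1] = 2×-2 + 2×2 = 0; c[2] = 2×2 + 2×-2 + 3×2 = 6; c[3] = 2×2 + 3×-2 = -2; c[4] = 3×2 = 6. Result coefficients: [4, 0, 6, -2, 6] → 6t^4 - 2t^3 + 6t^2 + 4

6t^4 - 2t^3 + 6t^2 + 4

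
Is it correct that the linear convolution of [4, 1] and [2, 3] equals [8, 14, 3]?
Recompute linear convolution of [4, 1] and [2, 3]: y[0] = 4×2 = 8; y[1] = 4×3 + 1×2 = 14; y[2] = 1×3 = 3 → [8, 14, 3]. Given [8, 14, 3] matches, so answer: Yes

Yes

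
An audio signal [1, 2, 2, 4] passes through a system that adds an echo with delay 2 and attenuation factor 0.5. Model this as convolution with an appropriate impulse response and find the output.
Direct-path + delayed-attenuated-path model → impulse response h = [1, 0, 0.5] (1 at lag 0, 0.5 at lag 2). Output y[n] = x[n] + 0.5·x[n - 2] (with x[n] = 0 outside 0..3): y[0] = 1 + 0.5×0 = 1; y[1] = 2 + 0.5×0 = 2; y[2] = 2 + 0.5×1 = 2.5; y[3] = 4 + 0.5×2 = 5.0; y[4] = 0 + 0.5×2 = 1.0; y[5] = 0 + 0.5×4 = 2.0. So y = [1, 2, 2.5, 5.0, 1.0, 2.0]

[1, 2, 2.5, 5.0, 1.0, 2.0]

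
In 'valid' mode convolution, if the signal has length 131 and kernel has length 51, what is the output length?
'Valid' mode counts only positions where the kernel fully overlaps the signal: m - n + 1 = 131 - 51 + 1 = 81

81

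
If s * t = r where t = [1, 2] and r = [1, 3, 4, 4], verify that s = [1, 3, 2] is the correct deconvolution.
Forward-compute [1, 3, 2] * [1, 2]: r[0] = 1×1 = 1; r[1] = 1×2 + 3×1 = 5; r[2] = 3×2 + 2×1 = 8; r[3] = 2×2 = 4 → [1, 5, 8, 4]. Does not match given r = [1, 3, 4, 4].

Not verified. [1, 3, 2] * [1, 2] = [1, 5, 8, 4], which differs from [1, 3, 4, 4] at index 1.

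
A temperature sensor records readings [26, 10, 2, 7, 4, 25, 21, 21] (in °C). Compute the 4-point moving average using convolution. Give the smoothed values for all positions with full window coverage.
4-point moving average kernel = [1, 1, 1, 1]. Apply in 'valid' mode (full window coverage): avg[0] = (26 + 10 + 2 + 7) / 4 = 11.25; avg[1] = (10 + 2 + 7 + 4) / 4 = 5.75; avg[2] = (2 + 7 + 4 + 25) / 4 = 9.5; avg[3] = (7 + 4 + 25 + 21) / 4 = 14.25; avg[4] = (4 + 25 + 21 + 21) / 4 = 17.75. Smoothed values: [11.25, 5.75, 9.5, 14.25, 17.75]

[11.25, 5.75, 9.5, 14.25, 17.75]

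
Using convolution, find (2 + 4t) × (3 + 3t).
Ascending coefficients: a = [2, 4], b = [3, 3]. c[0] = 2×3 = 6; c[1] = 2×3 + 4×3 = 18; c[2] = 4×3 = 12. Result coefficients: [6, 18, 12] → 6 + 18t + 12t^2

6 + 18t + 12t^2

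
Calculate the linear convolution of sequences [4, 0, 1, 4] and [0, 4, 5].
y[0] = 4×0 = 0; y[1] = 4×4 + 0×0 = 16; y[2] = 4×5 + 0×4 + 1×0 = 20; y[3] = 0×5 + 1×4 + 4×0 = 4; y[4] = 1×5 + 4×4 = 21; y[5] = 4×5 = 20

[0, 16, 20, 4, 21, 20]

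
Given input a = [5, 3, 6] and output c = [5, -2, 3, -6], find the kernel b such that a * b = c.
Output length 4 = len(a) + len(b) - 1 ⇒ len(b) = 2. Solve b forward using b[k] = (c[k] - Σ_{i≥1} a[i]·b[k-i]) / a[0]: b[0] = c[0] / a[0] = 5 / 5 = 1; b[1] = (c[1] - 3×1) / a[0] = (-2 - 3×1) / 5 = -1. So b = [1, -1]. Forward-check [5, 3, 6] * [1, -1]: c[0] = 5×1 = 5; c[1] = 5×-1 + 3×1 = -2; c[2] = 3×-1 + 6×1 = 3; c[3] = 6×-1 = -6 → [5, -2, 3, -6] ✓

[1, -1]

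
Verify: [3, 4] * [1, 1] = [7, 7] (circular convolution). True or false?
Recompute circular convolution of [3, 4] and [1, 1]: y[0] = 3×1 + 4×1 = 7; y[1] = 3×1 + 4×1 = 7 → [7, 7]. Given [7, 7] matches, so answer: Yes

Yes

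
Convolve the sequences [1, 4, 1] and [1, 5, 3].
y[0] = 1×1 = 1; y[1] = 1×5 + 4×1 = 9; y[2] = 1×3 + 4×5 + 1×1 = 24; y[3] = 4×3 + 1×5 = 17; y[4] = 1×3 = 3

[1, 9, 24, 17, 3]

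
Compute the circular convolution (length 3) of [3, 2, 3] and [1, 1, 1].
Use y[k] = Σ_j s[j]·t[(k-j) mod 3]. y[0] = 3×1 + 2×1 + 3×1 = 8; y[1] = 3×1 + 2×1 + 3×1 = 8; y[2] = 3×1 + 2×1 + 3×1 = 8. Result: [8, 8, 8]

[8, 8, 8]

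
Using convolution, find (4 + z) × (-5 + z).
Ascending coefficients: a = [4, 1], b = [-5, 1]. c[0] = 4×-5 = -20; c[1] = 4×1 + 1×-5 = -1; c[2] = 1×1 = 1. Result coefficients: [-20, -1, 1] → -20 - z + z^2

-20 - z + z^2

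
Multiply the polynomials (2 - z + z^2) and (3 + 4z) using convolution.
Ascending coefficients: a = [2, -1, 1], b = [3, 4]. c[0] = 2×3 = 6; c[1] = 2×4 + -1×3 = 5; c[2] = -1×4 + 1×3 = -1; c[3] = 1×4 = 4. Result coefficients: [6, 5, -1, 4] → 6 + 5z - z^2 + 4z^3

6 + 5z - z^2 + 4z^3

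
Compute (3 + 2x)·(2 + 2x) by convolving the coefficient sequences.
Ascending coefficients: a = [3, 2], b = [2, 2]. c[0] = 3×2 = 6; c[1] = 3×2 + 2×2 = 10; c[2] = 2×2 = 4. Result coefficients: [6, 10, 4] → 6 + 10x + 4x^2

6 + 10x + 4x^2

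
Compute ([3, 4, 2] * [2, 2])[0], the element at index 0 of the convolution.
Use y[k] = Σ_i a[i]·b[k-i] at k=0. y[0] = 3×2 = 6

6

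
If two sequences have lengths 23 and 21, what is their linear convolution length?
Linear/full convolution length: m + n - 1 = 23 + 21 - 1 = 43

43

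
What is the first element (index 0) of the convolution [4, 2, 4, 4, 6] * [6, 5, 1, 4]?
Use y[k] = Σ_i a[i]·b[k-i] at k=0. y[0] = 4×6 = 24

24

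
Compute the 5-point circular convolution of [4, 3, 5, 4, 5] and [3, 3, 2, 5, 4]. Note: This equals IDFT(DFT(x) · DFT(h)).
Either evaluate y[k] = Σ_j x[j]·h[(k-j) mod 5] directly, or use IDFT(DFT(x) · DFT(h)). y[0] = 4×3 + 3×4 + 5×5 + 4×2 + 5×3 = 72; y[1] = 4×3 + 3×3 + 5×4 + 4×5 + 5×2 = 71; y[2] = 4×2 + 3×3 + 5×3 + 4×4 + 5×5 = 73; y[3] = 4×5 + 3×2 + 5×3 + 4×3 + 5×4 = 73; y[4] = 4×4 + 3×5 + 5×2 + 4×3 + 5×3 = 68. Result: [72, 71, 73, 73, 68]

[72, 71, 73, 73, 68]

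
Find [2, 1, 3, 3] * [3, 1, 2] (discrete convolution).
y[0] = 2×3 = 6; y[1] = 2×1 + 1×3 = 5; y[2] = 2×2 + 1×1 + 3×3 = 14; y[3] = 1×2 + 3×1 + 3×3 = 14; y[4] = 3×2 + 3×1 = 9; y[5] = 3×2 = 6

[6, 5, 14, 14, 9, 6]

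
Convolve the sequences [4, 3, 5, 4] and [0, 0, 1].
y[0] = 4×0 = 0; y[1] = 4×0 + 3×0 = 0; y[2] = 4×1 + 3×0 + 5×0 = 4; y[3] = 3×1 + 5×0 + 4×0 = 3; y[4] = 5×1 + 4×0 = 5; y[5] = 4×1 = 4

[0, 0, 4, 3, 5, 4]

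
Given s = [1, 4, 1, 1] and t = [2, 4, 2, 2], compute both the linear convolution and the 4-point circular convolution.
Linear: y_lin[0] = 1×2 = 2; y_lin[1] = 1×4 + 4×2 = 12; y_lin[2] = 1×2 + 4×4 + 1×2 = 20; y_lin[3] = 1×2 + 4×2 + 1×4 + 1×2 = 16; y_lin[4] = 4×2 + 1×2 + 1×4 = 14; y_lin[5] = 1×2 + 1×2 = 4; y_lin[6] = 1×2 = 2 → [2, 12, 20, 16, 14, 4, 2]. Circular (length 4): y[0] = 1×2 + 4×2 + 1×2 + 1×4 = 16; y[1] = 1×4 + 4×2 + 1×2 + 1×2 = 16; y[2] = 1×2 + 4×4 + 1×2 + 1×2 = 22; y[3] = 1×2 + 4×2 + 1×4 + 1×2 = 16 → [16, 16, 22, 16]

Linear: [2, 12, 20, 16, 14, 4, 2], Circular: [16, 16, 22, 16]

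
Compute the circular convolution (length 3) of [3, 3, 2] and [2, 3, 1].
Use y[k] = Σ_j s[j]·t[(k-j) mod 3]. y[0] = 3×2 + 3×1 + 2×3 = 15; y[1] = 3×3 + 3×2 + 2×1 = 17; y[2] = 3×1 + 3×3 + 2×2 = 16. Result: [15, 17, 16]

[15, 17, 16]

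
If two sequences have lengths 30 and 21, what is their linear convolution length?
Linear/full convolution length: m + n - 1 = 30 + 21 - 1 = 50

50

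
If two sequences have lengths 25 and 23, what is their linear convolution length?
Linear/full convolution length: m + n - 1 = 25 + 23 - 1 = 47

47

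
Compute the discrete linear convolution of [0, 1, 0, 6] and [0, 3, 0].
y[0] = 0×0 = 0; y[1] = 0×3 + 1×0 = 0; y[2] = 0×0 + 1×3 + 0×0 = 3; y[3] = 1×0 + 0×3 + 6×0 = 0; y[4] = 0×0 + 6×3 = 18; y[5] = 6×0 = 0

[0, 0, 3, 0, 18, 0]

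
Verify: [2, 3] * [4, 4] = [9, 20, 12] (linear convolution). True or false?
Recompute linear convolution of [2, 3] and [4, 4]: y[0] = 2×4 = 8; y[1] = 2×4 + 3×4 = 20; y[2] = 3×4 = 12 → [8, 20, 12]. Compare to given [9, 20, 12]: they differ at index 0: given 9, correct 8, so answer: No

No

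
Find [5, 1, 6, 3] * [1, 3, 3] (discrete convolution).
y[0] = 5×1 = 5; y[1] = 5×3 + 1×1 = 16; y[2] = 5×3 + 1×3 + 6×1 = 24; y[3] = 1×3 + 6×3 + 3×1 = 24; y[4] = 6×3 + 3×3 = 27; y[5] = 3×3 = 9

[5, 16, 24, 24, 27, 9]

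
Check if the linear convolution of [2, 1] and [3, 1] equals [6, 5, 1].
Recompute linear convolution of [2, 1] and [3, 1]: y[0] = 2×3 = 6; y[1] = 2×1 + 1×3 = 5; y[2] = 1×1 = 1 → [6, 5, 1]. Given [6, 5, 1] matches, so answer: Yes

Yes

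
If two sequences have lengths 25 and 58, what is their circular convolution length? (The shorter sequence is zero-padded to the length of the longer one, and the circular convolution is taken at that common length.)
Circular convolution (zero-padding the shorter input) has length max(m, n) = max(25, 58) = 58

58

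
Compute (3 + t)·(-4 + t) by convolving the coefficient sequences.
Ascending coefficients: a = [3, 1], b = [-4, 1]. c[0] = 3×-4 = -12; c[1] = 3×1 + 1×-4 = -1; c[2] = 1×1 = 1. Result coefficients: [-12, -1, 1] → -12 - t + t^2

-12 - t + t^2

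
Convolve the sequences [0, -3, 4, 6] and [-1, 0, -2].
y[0] = 0×-1 = 0; y[1] = 0×0 + -3×-1 = 3; y[2] = 0×-2 + -3×0 + 4×-1 = -4; y[3] = -3×-2 + 4×0 + 6×-1 = 0; y[4] = 4×-2 + 6×0 = -8; y[5] = 6×-2 = -12

[0, 3, -4, 0, -8, -12]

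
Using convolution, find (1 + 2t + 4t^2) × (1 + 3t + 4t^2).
Ascending coefficients: a = [1, 2, 4], b = [1, 3, 4]. c[0] = 1×1 = 1; c[1] = 1×3 + 2×1 = 5; c[2] = 1×4 + 2×3 + 4×1 = 14; c[3] = 2×4 + 4×3 = 20; c[4] = 4×4 = 16. Result coefficients: [1, 5, 14, 20, 16] → 1 + 5t + 14t^2 + 20t^3 + 16t^4

1 + 5t + 14t^2 + 20t^3 + 16t^4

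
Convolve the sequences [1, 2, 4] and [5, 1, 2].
y[0] = 1×5 = 5; y[1] = 1×1 + 2×5 = 11; y[2] = 1×2 + 2×1 + 4×5 = 24; y[3] = 2×2 + 4×1 = 8; y[4] = 4×2 = 8

[5, 11, 24, 8, 8]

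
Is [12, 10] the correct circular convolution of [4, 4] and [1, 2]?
Recompute circular convolution of [4, 4] and [1, 2]: y[0] = 4×1 + 4×2 = 12; y[1] = 4×2 + 4×1 = 12 → [12, 12]. Compare to given [12, 10]: they differ at index 1: given 10, correct 12, so answer: No

No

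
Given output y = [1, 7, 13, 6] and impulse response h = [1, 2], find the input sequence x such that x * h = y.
Deconvolve y=[1, 7, 13, 6] by h=[1, 2]. Since h[0]=1, solve forward: x[0] = y[0] / 1 = 1; x[1] = (y[1] - 1×2) / 1 = 5; x[2] = (y[2] - 5×2) / 1 = 3. So x = [1, 5, 3]. Check by forward convolution: y[0] = 1×1 = 1; y[1] = 1×2 + 5×1 = 7; y[2] = 5×2 + 3×1 = 13; y[3] = 3×2 = 6

[1, 5, 3]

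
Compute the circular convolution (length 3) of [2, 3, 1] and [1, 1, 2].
Use y[k] = Σ_j a[j]·b[(k-j) mod 3]. y[0] = 2×1 + 3×2 + 1×1 = 9; y[1] = 2×1 + 3×1 + 1×2 = 7; y[2] = 2×2 + 3×1 + 1×1 = 8. Result: [9, 7, 8]

[9, 7, 8]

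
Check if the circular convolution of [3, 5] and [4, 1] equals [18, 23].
Recompute circular convolution of [3, 5] and [4, 1]: y[0] = 3×4 + 5×1 = 17; y[1] = 3×1 + 5×4 = 23 → [17, 23]. Compare to given [18, 23]: they differ at index 0: given 18, correct 17, so answer: No

No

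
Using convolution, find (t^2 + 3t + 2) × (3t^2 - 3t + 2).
Ascending coefficients: a = [2, 3, 1], b = [2, -3, 3]. c[0] = 2×2 = 4; c[1] = 2×-3 + 3×2 = 0; c[2] = 2×3 + 3×-3 + 1×2 = -1; c[3] = 3×3 + 1×-3 = 6; c[4] = 1×3 = 3. Result coefficients: [4, 0, -1, 6, 3] → 3t^4 + 6t^3 - t^2 + 4

3t^4 + 6t^3 - t^2 + 4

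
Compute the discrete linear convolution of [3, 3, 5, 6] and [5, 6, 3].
y[0] = 3×5 = 15; y[1] = 3×6 + 3×5 = 33; y[2] = 3×3 + 3×6 + 5×5 = 52; y[3] = 3×3 + 5×6 + 6×5 = 69; y[4] = 5×3 + 6×6 = 51; y[5] = 6×3 = 18

[15, 33, 52, 69, 51, 18]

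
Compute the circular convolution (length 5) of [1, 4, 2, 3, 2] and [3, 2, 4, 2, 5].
Use y[k] = Σ_j a[j]·b[(k-j) mod 5]. y[0] = 1×3 + 4×5 + 2×2 + 3×4 + 2×2 = 43; y[1] = 1×2 + 4×3 + 2×5 + 3×2 + 2×4 = 38; y[2] = 1×4 + 4×2 + 2×3 + 3×5 + 2×2 = 37; y[3] = 1×2 + 4×4 + 2×2 + 3×3 + 2×5 = 41; y[4] = 1×5 + 4×2 + 2×4 + 3×2 + 2×3 = 33. Result: [43, 38, 37, 41, 33]

[43, 38, 37, 41, 33]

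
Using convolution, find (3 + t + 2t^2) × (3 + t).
Ascending coefficients: a = [3, 1, 2], b = [3, 1]. c[0] = 3×3 = 9; c[1] = 3×1 + 1×3 = 6; c[2] = 1×1 + 2×3 = 7; c[3] = 2×1 = 2. Result coefficients: [9, 6, 7, 2] → 9 + 6t + 7t^2 + 2t^3

9 + 6t + 7t^2 + 2t^3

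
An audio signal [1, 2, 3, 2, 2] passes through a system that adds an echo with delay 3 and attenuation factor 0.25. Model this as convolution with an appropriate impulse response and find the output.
Direct-path + delayed-attenuated-path model → impulse response h = [1, 0, 0, 0.25] (1 at lag 0, 0.25 at lag 3). Output y[n] = x[n] + 0.25·x[n - 3] (with x[n] = 0 outside 0..4): y[0] = 1 + 0.25×0 = 1; y[1] = 2 + 0.25×0 = 2; y[2] = 3 + 0.25×0 = 3; y[3] = 2 + 0.25×1 = 2.25; y[4] = 2 + 0.25×2 = 2.5; y[5] = 0 + 0.25×3 = 0.75; y[6] = 0 + 0.25×2 = 0.5; y[7] = 0 + 0.25×2 = 0.5. So y = [1, 2, 3, 2.25, 2.5, 0.75, 0.5, 0.5]

[1, 2, 3, 2.25, 2.5, 0.75, 0.5, 0.5]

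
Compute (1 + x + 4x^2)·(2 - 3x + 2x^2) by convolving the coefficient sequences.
Ascending coefficients: a = [1, 1, 4], b = [2, -3, 2]. c[0] = 1×2 = 2; c[1] = 1×-3 + 1×2 = -1; c[2] = 1×2 + 1×-3 + 4×2 = 7; c[3] = 1×2 + 4×-3 = -10; c[4] = 4×2 = 8. Result coefficients: [2, -1, 7, -10, 8] → 2 - x + 7x^2 - 10x^3 + 8x^4

2 - x + 7x^2 - 10x^3 + 8x^4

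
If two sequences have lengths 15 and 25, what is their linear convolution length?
Linear/full convolution length: m + n - 1 = 15 + 25 - 1 = 39

39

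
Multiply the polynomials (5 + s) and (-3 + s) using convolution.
Ascending coefficients: a = [5, 1], b = [-3, 1]. c[0] = 5×-3 = -15; c[1] = 5×1 + 1×-3 = 2; c[2] = 1×1 = 1. Result coefficients: [-15, 2, 1] → -15 + 2s + s^2

-15 + 2s + s^2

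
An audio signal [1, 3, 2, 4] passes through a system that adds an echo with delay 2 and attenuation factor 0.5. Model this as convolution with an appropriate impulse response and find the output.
Direct-path + delayed-attenuated-path model → impulse response h = [1, 0, 0.5] (1 at lag 0, 0.5 at lag 2). Output y[n] = x[n] + 0.5·x[n - 2] (with x[n] = 0 outside 0..3): y[0] = 1 + 0.5×0 = 1; y[1] = 3 + 0.5×0 = 3; y[2] = 2 + 0.5×1 = 2.5; y[3] = 4 + 0.5×3 = 5.5; y[4] = 0 + 0.5×2 = 1.0; y[5] = 0 + 0.5×4 = 2.0. So y = [1, 3, 2.5, 5.5, 1.0, 2.0]

[1, 3, 2.5, 5.5, 1.0, 2.0]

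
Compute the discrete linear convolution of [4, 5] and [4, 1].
y[0] = 4×4 = 16; y[1] = 4×1 + 5×4 = 24; y[2] = 5×1 = 5

[16, 24, 5]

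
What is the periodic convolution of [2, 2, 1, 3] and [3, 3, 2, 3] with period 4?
Use y[k] = Σ_j u[j]·v[(k-j) mod 4]. y[0] = 2×3 + 2×3 + 1×2 + 3×3 = 23; y[1] = 2×3 + 2×3 + 1×3 + 3×2 = 21; y[2] = 2×2 + 2×3 + 1×3 + 3×3 = 22; y[3] = 2×3 + 2×2 + 1×3 + 3×3 = 22. Result: [23, 21, 22, 22]

[23, 21, 22, 22]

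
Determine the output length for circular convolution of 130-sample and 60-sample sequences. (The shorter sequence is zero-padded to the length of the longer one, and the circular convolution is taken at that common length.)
Circular convolution (zero-padding the shorter input) has length max(m, n) = max(130, 60) = 130

130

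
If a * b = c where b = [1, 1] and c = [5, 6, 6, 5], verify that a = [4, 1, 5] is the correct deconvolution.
Forward-compute [4, 1, 5] * [1, 1]: c[0] = 4×1 = 4; c[1] = 4×1 + 1×1 = 5; c[2] = 1×1 + 5×1 = 6; c[3] = 5×1 = 5 → [4, 5, 6, 5]. Does not match given c = [5, 6, 6, 5].

Not verified. [4, 1, 5] * [1, 1] = [4, 5, 6, 5], which differs from [5, 6, 6, 5] at index 0.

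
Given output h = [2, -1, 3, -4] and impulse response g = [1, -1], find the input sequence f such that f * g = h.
Deconvolve h=[2, -1, 3, -4] by g=[1, -1]. Since g[0]=1, solve forward: f[0] = h[0] / 1 = 2; f[1] = (h[1] - 2×-1) / 1 = 1; f[2] = (h[2] - 1×-1) / 1 = 4. So f = [2, 1, 4]. Check by forward convolution: h[0] = 2×1 = 2; h[1] = 2×-1 + 1×1 = -1; h[2] = 1×-1 + 4×1 = 3; h[3] = 4×-1 = -4

[2, 1, 4]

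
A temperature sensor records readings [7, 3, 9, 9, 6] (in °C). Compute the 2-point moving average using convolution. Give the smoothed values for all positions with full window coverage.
2-point moving average kernel = [1, 1]. Apply in 'valid' mode (full window coverage): avg[0] = (7 + 3) / 2 = 5.0; avg[1] = (3 + 9) / 2 = 6.0; avg[2] = (9 + 9) / 2 = 9.0; avg[3] = (9 + 6) / 2 = 7.5. Smoothed values: [5.0, 6.0, 9.0, 7.5]

[5.0, 6.0, 9.0, 7.5]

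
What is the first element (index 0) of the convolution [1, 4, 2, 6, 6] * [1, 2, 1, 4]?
Use y[k] = Σ_i a[i]·b[k-i] at k=0. y[0] = 1×1 = 1

1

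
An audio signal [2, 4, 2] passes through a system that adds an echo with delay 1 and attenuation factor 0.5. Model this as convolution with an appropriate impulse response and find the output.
Direct-path + delayed-attenuated-path model → impulse response h = [1, 0.5] (1 at lag 0, 0.5 at lag 1). Output y[n] = x[n] + 0.5·x[n - 1] (with x[n] = 0 outside 0..2): y[0] = 2 + 0.5×0 = 2; y[1] = 4 + 0.5×2 = 5.0; y[2] = 2 + 0.5×4 = 4.0; y[3] = 0 + 0.5×2 = 1.0. So y = [2, 5.0, 4.0, 1.0]

[2, 5.0, 4.0, 1.0]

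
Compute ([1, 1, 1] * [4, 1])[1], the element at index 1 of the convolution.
Use y[k] = Σ_i a[i]·b[k-i] at k=1. y[1] = 1×1 + 1×4 = 5

5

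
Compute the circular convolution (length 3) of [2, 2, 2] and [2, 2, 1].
Use y[k] = Σ_j s[j]·t[(k-j) mod 3]. y[0] = 2×2 + 2×1 + 2×2 = 10; y[1] = 2×2 + 2×2 + 2×1 = 10; y[2] = 2×1 + 2×2 + 2×2 = 10. Result: [10, 10, 10]

[10, 10, 10]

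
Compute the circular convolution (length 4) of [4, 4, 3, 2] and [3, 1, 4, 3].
Use y[k] = Σ_j s[j]·t[(k-j) mod 4]. y[0] = 4×3 + 4×3 + 3×4 + 2×1 = 38; y[1] = 4×1 + 4×3 + 3×3 + 2×4 = 33; y[2] = 4×4 + 4×1 + 3×3 + 2×3 = 35; y[3] = 4×3 + 4×4 + 3×1 + 2×3 = 37. Result: [38, 33, 35, 37]

[38, 33, 35, 37]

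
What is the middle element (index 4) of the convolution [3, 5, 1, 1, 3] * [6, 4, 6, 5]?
Use y[k] = Σ_i a[i]·b[k-i] at k=4. y[4] = 5×5 + 1×6 + 1×4 + 3×6 = 53

53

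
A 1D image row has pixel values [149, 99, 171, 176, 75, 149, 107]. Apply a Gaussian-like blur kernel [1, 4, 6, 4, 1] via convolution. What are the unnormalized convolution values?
Convolve image row [149, 99, 171, 176, 75, 149, 107] with kernel [1, 4, 6, 4, 1]: y[0] = 149×1 = 149; y[1] = 149×4 + 99×1 = 695; y[2] = 149×6 + 99×4 + 171×1 = 1461; y[3] = 149×4 + 99×6 + 171×4 + 176×1 = 2050; y[4] = 149×1 + 99×4 + 171×6 + 176×4 + 75×1 = 2350; y[5] = 99×1 + 171×4 + 176×6 + 75×4 + 149×1 = 2288; y[6] = 171×1 + 176×4 + 75×6 + 149×4 + 107×1 = 2028; y[7] = 176×1 + 75×4 + 149×6 + 107×4 = 1798; y[8] = 75×1 + 149×4 + 107×6 = 1313; y[9] = 149×1 + 107×4 = 577; y[10] = 107×1 = 107 → [149, 695, 1461, 2050, 2350, 2288, 2028, 1798, 1313, 577, 107]. Normalization factor = sum(kernel) = 16.

[149, 695, 1461, 2050, 2350, 2288, 2028, 1798, 1313, 577, 107]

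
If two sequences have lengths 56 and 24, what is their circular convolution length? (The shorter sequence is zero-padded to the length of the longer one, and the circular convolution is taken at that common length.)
Circular convolution (zero-padding the shorter input) has length max(m, n) = max(56, 24) = 56

56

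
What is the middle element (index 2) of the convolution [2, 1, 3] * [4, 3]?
Use y[k] = Σ_i a[i]·b[k-i] at k=2. y[2] = 1×3 + 3×4 = 15

15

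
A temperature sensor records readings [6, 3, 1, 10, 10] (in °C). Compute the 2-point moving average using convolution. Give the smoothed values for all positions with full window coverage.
2-point moving average kernel = [1, 1]. Apply in 'valid' mode (full window coverage): avg[0] = (6 + 3) / 2 = 4.5; avg[1] = (3 + 1) / 2 = 2.0; avg[2] = (1 + 10) / 2 = 5.5; avg[3] = (10 + 10) / 2 = 10.0. Smoothed values: [4.5, 2.0, 5.5, 10.0]

[4.5, 2.0, 5.5, 10.0]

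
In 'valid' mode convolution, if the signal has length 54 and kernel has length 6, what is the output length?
'Valid' mode counts only positions where the kernel fully overlaps the signal: m - n + 1 = 54 - 6 + 1 = 49

49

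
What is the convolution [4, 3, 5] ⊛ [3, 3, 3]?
y[0] = 4×3 = 12; y[1] = 4×3 + 3×3 = 21; y[2] = 4×3 + 3×3 + 5×3 = 36; y[3] = 3×3 + 5×3 = 24; y[4] = 5×3 = 15

[12, 21, 36, 24, 15]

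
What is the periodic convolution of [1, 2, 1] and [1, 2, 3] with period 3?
Use y[k] = Σ_j f[j]·g[(k-j) mod 3]. y[0] = 1×1 + 2×3 + 1×2 = 9; y[1] = 1×2 + 2×1 + 1×3 = 7; y[2] = 1×3 + 2×2 + 1×1 = 8. Result: [9, 7, 8]

[9, 7, 8]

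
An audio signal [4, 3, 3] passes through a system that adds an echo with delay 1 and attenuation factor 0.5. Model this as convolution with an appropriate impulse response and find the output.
Direct-path + delayed-attenuated-path model → impulse response h = [1, 0.5] (1 at lag 0, 0.5 at lag 1). Output y[n] = x[n] + 0.5·x[n - 1] (with x[n] = 0 outside 0..2): y[0] = 4 + 0.5×0 = 4; y[1] = 3 + 0.5×4 = 5.0; y[2] = 3 + 0.5×3 = 4.5; y[3] = 0 + 0.5×3 = 1.5. So y = [4, 5.0, 4.5, 1.5]

[4, 5.0, 4.5, 1.5]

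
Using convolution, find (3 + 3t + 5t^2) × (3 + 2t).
Ascending coefficients: a = [3, 3, 5], b = [3, 2]. c[0] = 3×3 = 9; c[1] = 3×2 + 3×3 = 15; c[2] = 3×2 + 5×3 = 21; c[3] = 5×2 = 10. Result coefficients: [9, 15, 21, 10] → 9 + 15t + 21t^2 + 10t^3

9 + 15t + 21t^2 + 10t^3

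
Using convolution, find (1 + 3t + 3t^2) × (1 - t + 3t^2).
Ascending coefficients: a = [1, 3, 3], b = [1, -1, 3]. c[0] = 1×1 = 1; c[1] = 1×-1 + 3×1 = 2; c[2] = 1×3 + 3×-1 + 3×1 = 3; c[3] = 3×3 + 3×-1 = 6; c[4] = 3×3 = 9. Result coefficients: [1, 2, 3, 6, 9] → 1 + 2t + 3t^2 + 6t^3 + 9t^4

1 + 2t + 3t^2 + 6t^3 + 9t^4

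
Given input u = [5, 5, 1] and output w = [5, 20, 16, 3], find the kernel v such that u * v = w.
Output length 4 = len(u) + len(v) - 1 ⇒ len(v) = 2. Solve v forward using v[k] = (w[k] - Σ_{i≥1} u[i]·v[k-i]) / u[0]: v[0] = w[0] / u[0] = 5 / 5 = 1; v[1] = (w[1] - 5×1) / u[0] = (20 - 5×1) / 5 = 3. So v = [1, 3]. Forward-check [5, 5, 1] * [1, 3]: w[0] = 5×1 = 5; w[1] = 5×3 + 5×1 = 20; w[2] = 5×3 + 1×1 = 16; w[3] = 1×3 = 3 → [5, 20, 16, 3] ✓

[1, 3]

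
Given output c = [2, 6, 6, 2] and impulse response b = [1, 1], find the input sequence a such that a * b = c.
Deconvolve c=[2, 6, 6, 2] by b=[1, 1]. Since b[0]=1, solve forward: a[0] = c[0] / 1 = 2; a[1] = (c[1] - 2×1) / 1 = 4; a[2] = (c[2] - 4×1) / 1 = 2. So a = [2, 4, 2]. Check by forward convolution: c[0] = 2×1 = 2; c[1] = 2×1 + 4×1 = 6; c[2] = 4×1 + 2×1 = 6; c[3] = 2×1 = 2

[2, 4, 2]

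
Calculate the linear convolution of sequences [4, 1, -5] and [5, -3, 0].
y[0] = 4×5 = 20; y[1] = 4×-3 + 1×5 = -7; y[2] = 4×0 + 1×-3 + -5×5 = -28; y[3] = 1×0 + -5×-3 = 15; y[4] = -5×0 = 0

[20, -7, -28, 15, 0]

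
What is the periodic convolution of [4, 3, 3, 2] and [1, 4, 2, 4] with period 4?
Use y[k] = Σ_j f[j]·g[(k-j) mod 4]. y[0] = 4×1 + 3×4 + 3×2 + 2×4 = 30; y[1] = 4×4 + 3×1 + 3×4 + 2×2 = 35; y[2] = 4×2 + 3×4 + 3×1 + 2×4 = 31; y[3] = 4×4 + 3×2 + 3×4 + 2×1 = 36. Result: [30, 35, 31, 36]

[30, 35, 31, 36]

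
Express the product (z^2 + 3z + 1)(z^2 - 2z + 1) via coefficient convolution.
Ascending coefficients: a = [1, 3, 1], b = [1, -2, 1]. c[0] = 1×1 = 1; c[1] = 1×-2 + 3×1 = 1; c[2] = 1×1 + 3×-2 + 1×1 = -4; c[3] = 3×1 + 1×-2 = 1; c[4] = 1×1 = 1. Result coefficients: [1, 1, -4, 1, 1] → z^4 + z^3 - 4z^2 + z + 1

z^4 + z^3 - 4z^2 + z + 1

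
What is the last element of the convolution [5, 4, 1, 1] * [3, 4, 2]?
Use y[k] = Σ_i a[i]·b[k-i] at k=5. y[5] = 1×2 = 2

2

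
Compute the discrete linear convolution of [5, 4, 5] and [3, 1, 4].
y[0] = 5×3 = 15; y[1] = 5×1 + 4×3 = 17; y[2] = 5×4 + 4×1 + 5×3 = 39; y[3] = 4×4 + 5×1 = 21; y[4] = 5×4 = 20

[15, 17, 39, 21, 20]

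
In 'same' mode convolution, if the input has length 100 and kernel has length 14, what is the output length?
'Same' mode returns an output with the same length as the input: 100

100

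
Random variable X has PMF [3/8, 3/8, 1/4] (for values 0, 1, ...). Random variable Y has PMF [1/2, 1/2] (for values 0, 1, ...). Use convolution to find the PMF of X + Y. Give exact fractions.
P(X+Y=k) = Σ_i P(X=i)·P(Y=k-i) — a convolution of [3/8, 3/8, 1/4] and [1/2, 1/2]. P(X+Y=0) = (3/8)×(1/2) = 3/16; P(X+Y=1) = (3/8)×(1/2) + (3/8)×(1/2) = 3/16 + 3/16 = 3/8; P(X+Y=2) = (3/8)×(1/2) + (1/4)×(1/2) = 3/16 + 1/8 = 5/16; P(X+Y=3) = (1/4)×(1/2) = 1/8. PMF: [3/16, 3/8, 5/16, 1/8] (sums to 1 ✓)

[3/16, 3/8, 5/16, 1/8]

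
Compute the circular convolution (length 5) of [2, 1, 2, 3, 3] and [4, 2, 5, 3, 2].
Use y[k] = Σ_j s[j]·t[(k-j) mod 5]. y[0] = 2×4 + 1×2 + 2×3 + 3×5 + 3×2 = 37; y[1] = 2×2 + 1×4 + 2×2 + 3×3 + 3×5 = 36; y[2] = 2×5 + 1×2 + 2×4 + 3×2 + 3×3 = 35; y[3] = 2×3 + 1×5 + 2×2 + 3×4 + 3×2 = 33; y[4] = 2×2 + 1×3 + 2×5 + 3×2 + 3×4 = 35. Result: [37, 36, 35, 33, 35]

[37, 36, 35, 33, 35]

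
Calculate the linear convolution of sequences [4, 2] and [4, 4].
y[0] = 4×4 = 16; y[1] = 4×4 + 2×4 = 24; y[2] = 2×4 = 8

[16, 24, 8]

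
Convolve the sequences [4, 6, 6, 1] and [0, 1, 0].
y[0] = 4×0 = 0; y[1] = 4×1 + 6×0 = 4; y[2] = 4×0 + 6×1 + 6×0 = 6; y[3] = 6×0 + 6×1 + 1×0 = 6; y[4] = 6×0 + 1×1 = 1; y[5] = 1×0 = 0

[0, 4, 6, 6, 1, 0]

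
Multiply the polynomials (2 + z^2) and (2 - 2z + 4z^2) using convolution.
Ascending coefficients: a = [2, 0, 1], b = [2, -2, 4]. c[0] = 2×2 = 4; c[1] = 2×-2 + 0×2 = -4; c[2] = 2×4 + 0×-2 + 1×2 = 10; c[3] = 0×4 + 1×-2 = -2; c[4] = 1×4 = 4. Result coefficients: [4, -4, 10, -2, 4] → 4 - 4z + 10z^2 - 2z^3 + 4z^4

4 - 4z + 10z^2 - 2z^3 + 4z^4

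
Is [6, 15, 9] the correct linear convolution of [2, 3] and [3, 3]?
Recompute linear convolution of [2, 3] and [3, 3]: y[0] = 2×3 = 6; y[1] = 2×3 + 3×3 = 15; y[2] = 3×3 = 9 → [6, 15, 9]. Given [6, 15, 9] matches, so answer: Yes

Yes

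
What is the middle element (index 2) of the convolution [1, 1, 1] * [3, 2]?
Use y[k] = Σ_i a[i]·b[k-i] at k=2. y[2] = 1×2 + 1×3 = 5

5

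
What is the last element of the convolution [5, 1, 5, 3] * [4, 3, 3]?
Use y[k] = Σ_i a[i]·b[k-i] at k=5. y[5] = 3×3 = 9

9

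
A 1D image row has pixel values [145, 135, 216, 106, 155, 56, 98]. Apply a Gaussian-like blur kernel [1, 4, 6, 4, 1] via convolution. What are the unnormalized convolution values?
Convolve image row [145, 135, 216, 106, 155, 56, 98] with kernel [1, 4, 6, 4, 1]: y[0] = 145×1 = 145; y[1] = 145×4 + 135×1 = 715; y[2] = 145×6 + 135×4 + 216×1 = 1626; y[3] = 145×4 + 135×6 + 216×4 + 106×1 = 2360; y[4] = 145×1 + 135×4 + 216×6 + 106×4 + 155×1 = 2560; y[5] = 135×1 + 216×4 + 106×6 + 155×4 + 56×1 = 2311; y[6] = 216×1 + 106×4 + 155×6 + 56×4 + 98×1 = 1892; y[7] = 106×1 + 155×4 + 56×6 + 98×4 = 1454; y[8] = 155×1 + 56×4 + 98×6 = 967; y[9] = 56×1 + 98×4 = 448; y[10] = 98×1 = 98 → [145, 715, 1626, 2360, 2560, 2311, 1892, 1454, 967, 448, 98]. Normalization factor = sum(kernel) = 16.

[145, 715, 1626, 2360, 2560, 2311, 1892, 1454, 967, 448, 98]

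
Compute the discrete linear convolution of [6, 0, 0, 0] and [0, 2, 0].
y[0] = 6×0 = 0; y[1] = 6×2 + 0×0 = 12; y[2] = 6×0 + 0×2 + 0×0 = 0; y[3] = 0×0 + 0×2 + 0×0 = 0; y[4] = 0×0 + 0×2 = 0; y[5] = 0×0 = 0

[0, 12, 0, 0, 0, 0]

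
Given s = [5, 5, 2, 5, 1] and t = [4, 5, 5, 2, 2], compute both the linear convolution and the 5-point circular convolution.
Linear: y_lin[0] = 5×4 = 20; y_lin[1] = 5×5 + 5×4 = 45; y_lin[2] = 5×5 + 5×5 + 2×4 = 58; y_lin[3] = 5×2 + 5×5 + 2×5 + 5×4 = 65; y_lin[4] = 5×2 + 5×2 + 2×5 + 5×5 + 1×4 = 59; y_lin[5] = 5×2 + 2×2 + 5×5 + 1×5 = 44; y_lin[6] = 2×2 + 5×2 + 1×5 = 19; y_lin[7] = 5×2 + 1×2 = 12; y_lin[8] = 1×2 = 2 → [20, 45, 58, 65, 59, 44, 19, 12, 2]. Circular (length 5): y[0] = 5×4 + 5×2 + 2×2 + 5×5 + 1×5 = 64; y[1] = 5×5 + 5×4 + 2×2 + 5×2 + 1×5 = 64; y[2] = 5×5 + 5×5 + 2×4 + 5×2 + 1×2 = 70; y[3] = 5×2 + 5×5 + 2×5 + 5×4 + 1×2 = 67; y[4] = 5×2 + 5×2 + 2×5 + 5×5 + 1×4 = 59 → [64, 64, 70, 67, 59]

Linear: [20, 45, 58, 65, 59, 44, 19, 12, 2], Circular: [64, 64, 70, 67, 59]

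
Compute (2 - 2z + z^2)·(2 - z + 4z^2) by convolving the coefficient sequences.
Ascending coefficients: a = [2, -2, 1], b = [2, -1, 4]. c[0] = 2×2 = 4; c[1] = 2×-1 + -2×2 = -6; c[2] = 2×4 + -2×-1 + 1×2 = 12; c[3] = -2×4 + 1×-1 = -9; c[4] = 1×4 = 4. Result coefficients: [4, -6, 12, -9, 4] → 4 - 6z + 12z^2 - 9z^3 + 4z^4

4 - 6z + 12z^2 - 9z^3 + 4z^4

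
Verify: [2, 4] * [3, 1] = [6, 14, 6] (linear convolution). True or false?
Recompute linear convolution of [2, 4] and [3, 1]: y[0] = 2×3 = 6; y[1] = 2×1 + 4×3 = 14; y[2] = 4×1 = 4 → [6, 14, 4]. Compare to given [6, 14, 6]: they differ at index 2: given 6, correct 4, so answer: No

No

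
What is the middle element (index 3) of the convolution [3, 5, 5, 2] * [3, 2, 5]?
Use y[k] = Σ_i a[i]·b[k-i] at k=3. y[3] = 5×5 + 5×2 + 2×3 = 41

41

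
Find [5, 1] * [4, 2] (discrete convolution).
y[0] = 5×4 = 20; y[1] = 5×2 + 1×4 = 14; y[2] = 1×2 = 2

[20, 14, 2]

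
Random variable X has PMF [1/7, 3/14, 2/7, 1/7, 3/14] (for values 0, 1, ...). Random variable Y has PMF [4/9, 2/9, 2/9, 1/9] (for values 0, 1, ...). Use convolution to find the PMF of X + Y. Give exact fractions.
P(X+Y=k) = Σ_i P(X=i)·P(Y=k-i) — a convolution of [1/7, 3/14, 2/7, 1/7, 3/14] and [4/9, 2/9, 2/9, 1/9]. P(X+Y=0) = (1/7)×(4/9) = 4/63; P(X+Y=1) = (1/7)×(2/9) + (3/14)×(4/9) = 2/63 + 2/21 = 8/63; P(X+Y=2) = (1/7)×(2/9) + (3/14)×(2/9) + (2/7)×(4/9) = 2/63 + 1/21 + 8/63 = 13/63; P(X+Y=3) = (1/7)×(1/9) + (3/14)×(2/9) + (2/7)×(2/9) + (1/7)×(4/9) = 1/63 + 1/21 + 4/63 + 4/63 = 4/21; P(X+Y=4) = (3/14)×(1/9) + (2/7)×(2/9) + (1/7)×(2/9) + (3/14)×(4/9) = 1/42 + 4/63 + 2/63 + 2/21 = 3/14; P(X+Y=5) = (2/7)×(1/9) + (1/7)×(2/9) + (3/14)×(2/9) = 2/63 + 2/63 + 1/21 = 1/9; P(X+Y=6) = (1/7)×(1/9) + (3/14)×(2/9) = 1/63 + 1/21 = 4/63; P(X+Y=7) = (3/14)×(1/9) = 1/42. PMF: [4/63, 8/63, 13/63, 4/21, 3/14, 1/9, 4/63, 1/42] (sums to 1 ✓)

[4/63, 8/63, 13/63, 4/21, 3/14, 1/9, 4/63, 1/42]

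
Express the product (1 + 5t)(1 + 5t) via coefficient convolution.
Ascending coefficients: a = [1, 5], b = [1, 5]. c[0] = 1×1 = 1; c[1] = 1×5 + 5×1 = 10; c[2] = 5×5 = 25. Result coefficients: [1, 10, 25] → 1 + 10t + 25t^2

1 + 10t + 25t^2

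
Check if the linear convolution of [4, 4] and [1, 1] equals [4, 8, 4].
Recompute linear convolution of [4, 4] and [1, 1]: y[0] = 4×1 = 4; y[1] = 4×1 + 4×1 = 8; y[2] = 4×1 = 4 → [4, 8, 4]. Given [4, 8, 4] matches, so answer: Yes

Yes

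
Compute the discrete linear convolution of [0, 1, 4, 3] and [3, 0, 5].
y[0] = 0×3 = 0; y[1] = 0×0 + 1×3 = 3; y[2] = 0×5 + 1×0 + 4×3 = 12; y[3] = 1×5 + 4×0 + 3×3 = 14; y[4] = 4×5 + 3×0 = 20; y[5] = 3×5 = 15

[0, 3, 12, 14, 20, 15]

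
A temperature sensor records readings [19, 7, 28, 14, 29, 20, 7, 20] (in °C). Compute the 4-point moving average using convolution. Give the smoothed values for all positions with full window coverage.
4-point moving average kernel = [1, 1, 1, 1]. Apply in 'valid' mode (full window coverage): avg[0] = (19 + 7 + 28 + 14) / 4 = 17.0; avg[1] = (7 + 28 + 14 + 29) / 4 = 19.5; avg[2] = (28 + 14 + 29 + 20) / 4 = 22.75; avg[3] = (14 + 29 + 20 + 7) / 4 = 17.5; avg[4] = (29 + 20 + 7 + 20) / 4 = 19.0. Smoothed values: [17.0, 19.5, 22.75, 17.5, 19.0]

[17.0, 19.5, 22.75, 17.5, 19.0]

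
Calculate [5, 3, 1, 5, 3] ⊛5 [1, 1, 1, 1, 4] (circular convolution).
Use y[k] = Σ_j x[j]·h[(k-j) mod 5]. y[0] = 5×1 + 3×4 + 1×1 + 5×1 + 3×1 = 26; y[1] = 5×1 + 3×1 + 1×4 + 5×1 + 3×1 = 20; y[2] = 5×1 + 3×1 + 1×1 + 5×4 + 3×1 = 32; y[3] = 5×1 + 3×1 + 1×1 + 5×1 + 3×4 = 26; y[4] = 5×4 + 3×1 + 1×1 + 5×1 + 3×1 = 32. Result: [26, 20, 32, 26, 32]

[26, 20, 32, 26, 32]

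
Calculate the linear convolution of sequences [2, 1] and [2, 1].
y[0] = 2×2 = 4; y[1] = 2×1 + 1×2 = 4; y[2] = 1×1 = 1

[4, 4, 1]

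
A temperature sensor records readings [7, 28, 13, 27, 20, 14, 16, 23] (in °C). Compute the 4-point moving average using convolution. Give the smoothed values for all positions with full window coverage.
4-point moving average kernel = [1, 1, 1, 1]. Apply in 'valid' mode (full window coverage): avg[0] = (7 + 28 + 13 + 27) / 4 = 18.75; avg[1] = (28 + 13 + 27 + 20) / 4 = 22.0; avg[2] = (13 + 27 + 20 + 14) / 4 = 18.5; avg[3] = (27 + 20 + 14 + 16) / 4 = 19.25; avg[4] = (20 + 14 + 16 + 23) / 4 = 18.25. Smoothed values: [18.75, 22.0, 18.5, 19.25, 18.25]

[18.75, 22.0, 18.5, 19.25, 18.25]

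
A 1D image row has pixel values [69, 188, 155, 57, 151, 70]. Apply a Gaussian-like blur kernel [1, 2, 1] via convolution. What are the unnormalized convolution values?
Convolve image row [69, 188, 155, 57, 151, 70] with kernel [1, 2, 1]: y[0] = 69×1 = 69; y[1] = 69×2 + 188×1 = 326; y[2] = 69×1 + 188×2 + 155×1 = 600; y[3] = 188×1 + 155×2 + 57×1 = 555; y[4] = 155×1 + 57×2 + 151×1 = 420; y[5] = 57×1 + 151×2 + 70×1 = 429; y[6] = 151×1 + 70×2 = 291; y[7] = 70×1 = 70 → [69, 326, 600, 555, 420, 429, 291, 70]. Normalization factor = sum(kernel) = 4.

[69, 326, 600, 555, 420, 429, 291, 70]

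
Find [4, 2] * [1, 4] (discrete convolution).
y[0] = 4×1 = 4; y[1] = 4×4 + 2×1 = 18; y[2] = 2×4 = 8

[4, 18, 8]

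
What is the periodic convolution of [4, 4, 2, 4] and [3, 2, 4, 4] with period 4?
Use y[k] = Σ_j s[j]·t[(k-j) mod 4]. y[0] = 4×3 + 4×4 + 2×4 + 4×2 = 44; y[1] = 4×2 + 4×3 + 2×4 + 4×4 = 44; y[2] = 4×4 + 4×2 + 2×3 + 4×4 = 46; y[3] = 4×4 + 4×4 + 2×2 + 4×3 = 48. Result: [44, 44, 46, 48]

[44, 44, 46, 48]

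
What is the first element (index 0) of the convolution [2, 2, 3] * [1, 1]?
Use y[k] = Σ_i a[i]·b[k-i] at k=0. y[0] = 2×1 = 2

2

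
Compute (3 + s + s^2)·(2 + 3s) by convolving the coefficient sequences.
Ascending coefficients: a = [3, 1, 1], b = [2, 3]. c[0] = 3×2 = 6; c[1] = 3×3 + 1×2 = 11; c[2] = 1×3 + 1×2 = 5; c[3] = 1×3 = 3. Result coefficients: [6, 11, 5, 3] → 6 + 11s + 5s^2 + 3s^3

6 + 11s + 5s^2 + 3s^3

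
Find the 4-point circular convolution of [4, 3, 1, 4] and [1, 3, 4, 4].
Use y[k] = Σ_j f[j]·g[(k-j) mod 4]. y[0] = 4×1 + 3×4 + 1×4 + 4×3 = 32; y[1] = 4×3 + 3×1 + 1×4 + 4×4 = 35; y[2] = 4×4 + 3×3 + 1×1 + 4×4 = 42; y[3] = 4×4 + 3×4 + 1×3 + 4×1 = 35. Result: [32, 35, 42, 35]

[32, 35, 42, 35]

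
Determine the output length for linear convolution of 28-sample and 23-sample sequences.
Linear/full convolution length: m + n - 1 = 28 + 23 - 1 = 50

50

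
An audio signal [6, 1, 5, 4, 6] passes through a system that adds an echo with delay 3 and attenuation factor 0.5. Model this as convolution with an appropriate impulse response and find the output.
Direct-path + delayed-attenuated-path model → impulse response h = [1, 0, 0, 0.5] (1 at lag 0, 0.5 at lag 3). Output y[n] = x[n] + 0.5·x[n - 3] (with x[n] = 0 outside 0..4): y[0] = 6 + 0.5×0 = 6; y[1] = 1 + 0.5×0 = 1; y[2] = 5 + 0.5×0 = 5; y[3] = 4 + 0.5×6 = 7.0; y[4] = 6 + 0.5×1 = 6.5; y[5] = 0 + 0.5×5 = 2.5; y[6] = 0 + 0.5×4 = 2.0; y[7] = 0 + 0.5×6 = 3.0. So y = [6, 1, 5, 7.0, 6.5, 2.5, 2.0, 3.0]

[6, 1, 5, 7.0, 6.5, 2.5, 2.0, 3.0]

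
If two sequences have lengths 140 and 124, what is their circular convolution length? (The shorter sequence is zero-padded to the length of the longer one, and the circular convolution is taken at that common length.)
Circular convolution (zero-padding the shorter input) has length max(m, n) = max(140, 124) = 140

140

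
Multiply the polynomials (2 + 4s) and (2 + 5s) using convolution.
Ascending coefficients: a = [2, 4], b = [2, 5]. c[0] = 2×2 = 4; c[1] = 2×5 + 4×2 = 18; c[2] = 4×5 = 20. Result coefficients: [4, 18, 20] → 4 + 18s + 20s^2

4 + 18s + 20s^2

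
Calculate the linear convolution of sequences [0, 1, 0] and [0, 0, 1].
y[0] = 0×0 = 0; y[1] = 0×0 + 1×0 = 0; y[2] = 0×1 + 1×0 + 0×0 = 0; y[3] = 1×1 + 0×0 = 1; y[4] = 0×1 = 0

[0, 0, 0, 1, 0]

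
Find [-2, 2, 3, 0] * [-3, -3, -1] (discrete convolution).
y[0] = -2×-3 = 6; y[1] = -2×-3 + 2×-3 = 0; y[2] = -2×-1 + 2×-3 + 3×-3 = -13; y[3] = 2×-1 + 3×-3 + 0×-3 = -11; y[4] = 3×-1 + 0×-3 = -3; y[5] = 0×-1 = 0

[6, 0, -13, -11, -3, 0]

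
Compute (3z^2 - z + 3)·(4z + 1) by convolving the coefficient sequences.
Ascending coefficients: a = [3, -1, 3], b = [1, 4]. c[0] = 3×1 = 3; c[1] = 3×4 + -1×1 = 11; c[2] = -1×4 + 3×1 = -1; c[3] = 3×4 = 12. Result coefficients: [3, 11, -1, 12] → 12z^3 - z^2 + 11z + 3

12z^3 - z^2 + 11z + 3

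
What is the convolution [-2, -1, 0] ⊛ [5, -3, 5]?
y[0] = -2×5 = -10; y[1] = -2×-3 + -1×5 = 1; y[2] = -2×5 + -1×-3 + 0×5 = -7; y[3] = -1×5 + 0×-3 = -5; y[4] = 0×5 = 0

[-10, 1, -7, -5, 0]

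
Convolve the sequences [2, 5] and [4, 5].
y[0] = 2×4 = 8; y[1] = 2×5 + 5×4 = 30; y[2] = 5×5 = 25

[8, 30, 25]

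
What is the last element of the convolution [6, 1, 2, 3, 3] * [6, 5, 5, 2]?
Use y[k] = Σ_i a[i]·b[k-i] at k=7. y[7] = 3×2 = 6

6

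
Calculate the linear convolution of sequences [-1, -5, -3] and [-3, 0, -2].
y[0] = -1×-3 = 3; y[1] = -1×0 + -5×-3 = 15; y[2] = -1×-2 + -5×0 + -3×-3 = 11; y[3] = -5×-2 + -3×0 = 10; y[4] = -3×-2 = 6

[3, 15, 11, 10, 6]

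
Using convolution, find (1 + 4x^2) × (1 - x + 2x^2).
Ascending coefficients: a = [1, 0, 4], b = [1, -1, 2]. c[0] = 1×1 = 1; c[1] = 1×-1 + 0×1 = -1; c[2] = 1×2 + 0×-1 + 4×1 = 6; c[3] = 0×2 + 4×-1 = -4; c[4] = 4×2 = 8. Result coefficients: [1, -1, 6, -4, 8] → 1 - x + 6x^2 - 4x^3 + 8x^4

1 - x + 6x^2 - 4x^3 + 8x^4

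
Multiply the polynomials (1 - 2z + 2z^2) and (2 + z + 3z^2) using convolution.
Ascending coefficients: a = [1, -2, 2], b = [2, 1, 3]. c[0] = 1×2 = 2; c[1] = 1×1 + -2×2 = -3; c[2] = 1×3 + -2×1 + 2×2 = 5; c[3] = -2×3 + 2×1 = -4; c[4] = 2×3 = 6. Result coefficients: [2, -3, 5, -4, 6] → 2 - 3z + 5z^2 - 4z^3 + 6z^4

2 - 3z + 5z^2 - 4z^3 + 6z^4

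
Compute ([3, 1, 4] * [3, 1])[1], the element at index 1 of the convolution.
Use y[k] = Σ_i a[i]·b[k-i] at k=1. y[1] = 3×1 + 1×3 = 6

6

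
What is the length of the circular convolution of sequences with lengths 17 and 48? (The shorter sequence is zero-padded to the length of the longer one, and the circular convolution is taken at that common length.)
Circular convolution (zero-padding the shorter input) has length max(m, n) = max(17, 48) = 48

48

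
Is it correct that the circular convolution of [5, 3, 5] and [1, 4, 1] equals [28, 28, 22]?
Recompute circular convolution of [5, 3, 5] and [1, 4, 1]: y[0] = 5×1 + 3×1 + 5×4 = 28; y[1] = 5×4 + 3×1 + 5×1 = 28; y[2] = 5×1 + 3×4 + 5×1 = 22 → [28, 28, 22]. Given [28, 28, 22] matches, so answer: Yes

Yes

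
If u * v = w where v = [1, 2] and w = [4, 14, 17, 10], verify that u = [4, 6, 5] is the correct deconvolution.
Forward-compute [4, 6, 5] * [1, 2]: w[0] = 4×1 = 4; w[1] = 4×2 + 6×1 = 14; w[2] = 6×2 + 5×1 = 17; w[3] = 5×2 = 10 → [4, 14, 17, 10]. Matches given w = [4, 14, 17, 10], so verified.

Verified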